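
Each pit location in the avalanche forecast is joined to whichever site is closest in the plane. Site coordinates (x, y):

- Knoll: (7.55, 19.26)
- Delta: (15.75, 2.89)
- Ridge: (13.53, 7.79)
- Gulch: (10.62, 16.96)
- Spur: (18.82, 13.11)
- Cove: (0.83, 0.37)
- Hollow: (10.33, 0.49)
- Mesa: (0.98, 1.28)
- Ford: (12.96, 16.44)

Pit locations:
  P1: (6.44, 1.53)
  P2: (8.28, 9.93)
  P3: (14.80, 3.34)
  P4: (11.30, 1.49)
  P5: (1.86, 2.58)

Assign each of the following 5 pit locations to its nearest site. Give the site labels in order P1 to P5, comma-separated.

P1 → Hollow (d²=16.21)
P2 → Ridge (d²=32.14)
P3 → Delta (d²=1.10)
P4 → Hollow (d²=1.94)
P5 → Mesa (d²=2.46)

Hollow, Ridge, Delta, Hollow, Mesa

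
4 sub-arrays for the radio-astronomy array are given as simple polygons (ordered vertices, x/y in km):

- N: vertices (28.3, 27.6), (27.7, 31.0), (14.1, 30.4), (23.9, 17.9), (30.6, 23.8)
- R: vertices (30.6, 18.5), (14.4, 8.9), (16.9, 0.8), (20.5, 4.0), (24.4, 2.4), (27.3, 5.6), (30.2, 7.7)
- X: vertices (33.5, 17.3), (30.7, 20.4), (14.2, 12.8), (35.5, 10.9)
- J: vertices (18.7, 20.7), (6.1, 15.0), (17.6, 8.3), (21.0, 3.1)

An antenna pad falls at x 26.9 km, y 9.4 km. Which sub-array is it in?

Cast a ray rightward from (26.9, 9.4). For each polygon, the edges (by vertex number in listed order) whose endpoints lie on opposite sides of y = 9.4, where each meets that height, and whether that is right or left of the point:
N: no edge straddles that height → 0 crossings.
R: 1–2 at x≈15.24 (left), 7–1 at x≈30.26 (right) → 1 crossing.
X: no edge straddles that height → 0 crossings.
J: 2–3 at x≈15.71 (left), 4–1 at x≈20.18 (left) → 0 crossings.
Only R has an odd count, so the point is inside R.

R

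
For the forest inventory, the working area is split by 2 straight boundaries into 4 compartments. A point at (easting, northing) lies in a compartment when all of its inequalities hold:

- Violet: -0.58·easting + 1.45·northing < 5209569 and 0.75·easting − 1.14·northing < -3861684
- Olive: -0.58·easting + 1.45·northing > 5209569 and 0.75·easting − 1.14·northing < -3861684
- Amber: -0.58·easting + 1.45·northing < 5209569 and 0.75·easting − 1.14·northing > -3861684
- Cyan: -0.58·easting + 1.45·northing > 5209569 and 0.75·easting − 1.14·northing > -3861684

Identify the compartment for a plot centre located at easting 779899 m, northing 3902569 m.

-0.58·779899 + 1.45·3902569 = 5206383.630, which is < 5209569
0.75·779899 − 1.14·3902569 = -3864004.410, which is < -3861684
This sign pattern matches Violet.

Violet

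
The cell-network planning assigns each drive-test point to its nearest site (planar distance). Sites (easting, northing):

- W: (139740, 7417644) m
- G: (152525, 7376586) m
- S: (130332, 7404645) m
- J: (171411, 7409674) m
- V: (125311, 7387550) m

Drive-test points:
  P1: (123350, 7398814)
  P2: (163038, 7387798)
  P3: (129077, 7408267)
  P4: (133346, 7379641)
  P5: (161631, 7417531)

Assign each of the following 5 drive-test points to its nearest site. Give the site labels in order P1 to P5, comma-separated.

P1 → S (d²=82748885.00)
P2 → G (d²=236232113.00)
P3 → S (d²=14693909.00)
P4 → V (d²=127113506.00)
P5 → J (d²=157380849.00)

S, G, S, V, J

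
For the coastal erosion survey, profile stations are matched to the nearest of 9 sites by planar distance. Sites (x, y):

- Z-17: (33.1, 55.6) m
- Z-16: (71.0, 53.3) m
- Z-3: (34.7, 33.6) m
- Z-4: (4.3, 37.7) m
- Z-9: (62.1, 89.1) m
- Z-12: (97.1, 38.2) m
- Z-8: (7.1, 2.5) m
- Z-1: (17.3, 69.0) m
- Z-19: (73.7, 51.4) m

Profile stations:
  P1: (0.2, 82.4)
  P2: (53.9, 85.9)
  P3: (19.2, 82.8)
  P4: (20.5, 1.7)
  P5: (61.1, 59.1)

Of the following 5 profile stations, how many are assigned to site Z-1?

P1 → Z-1
P2 → Z-9
P3 → Z-1
P4 → Z-8
P5 → Z-16
2 of the 5 go to Z-1.

2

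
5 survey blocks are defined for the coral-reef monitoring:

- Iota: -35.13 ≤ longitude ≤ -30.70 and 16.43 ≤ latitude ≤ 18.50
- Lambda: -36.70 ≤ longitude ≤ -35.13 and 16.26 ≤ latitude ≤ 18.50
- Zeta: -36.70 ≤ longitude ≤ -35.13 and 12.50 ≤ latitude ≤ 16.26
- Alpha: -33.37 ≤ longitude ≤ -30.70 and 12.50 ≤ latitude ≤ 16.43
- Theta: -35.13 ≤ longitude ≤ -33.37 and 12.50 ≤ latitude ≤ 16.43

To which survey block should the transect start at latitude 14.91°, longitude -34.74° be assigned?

Theta

The point has longitude = -34.74 and latitude = 14.91.
Only Theta satisfies -35.13 ≤ longitude ≤ -33.37 and 12.50 ≤ latitude ≤ 16.43.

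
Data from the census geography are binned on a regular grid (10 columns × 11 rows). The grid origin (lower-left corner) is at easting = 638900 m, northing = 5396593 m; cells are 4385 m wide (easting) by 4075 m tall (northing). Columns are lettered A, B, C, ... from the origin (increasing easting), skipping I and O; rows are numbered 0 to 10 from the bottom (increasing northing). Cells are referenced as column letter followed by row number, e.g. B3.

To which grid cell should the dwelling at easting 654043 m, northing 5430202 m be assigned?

Column index: ⌊(654043 − 638900) / 4385⌋ = ⌊3.453⌋ = 3 → column D
Row offset from origin: ⌊(5430202 − 5396593) / 4075⌋ = ⌊8.248⌋ = 8 → row 8

D8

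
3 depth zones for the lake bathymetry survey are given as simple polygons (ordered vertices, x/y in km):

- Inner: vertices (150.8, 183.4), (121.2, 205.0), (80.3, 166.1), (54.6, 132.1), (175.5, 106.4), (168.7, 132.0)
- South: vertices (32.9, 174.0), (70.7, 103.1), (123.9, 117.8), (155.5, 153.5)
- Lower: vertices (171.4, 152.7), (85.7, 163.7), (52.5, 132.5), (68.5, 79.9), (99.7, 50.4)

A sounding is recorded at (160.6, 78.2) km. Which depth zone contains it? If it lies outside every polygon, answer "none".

Cast a ray rightward from (160.6, 78.2). For each polygon, the edges (by vertex number in listed order) whose endpoints lie on opposite sides of y = 78.2, where each meets that height, and whether that is right or left of the point:
Inner: no edge straddles that height → 0 crossings.
South: no edge straddles that height → 0 crossings.
Lower: 4–5 at x≈70.30 (left), 5–1 at x≈119.18 (left) → 0 crossings.
All counts are even, so the point lies outside every listed polygon.

none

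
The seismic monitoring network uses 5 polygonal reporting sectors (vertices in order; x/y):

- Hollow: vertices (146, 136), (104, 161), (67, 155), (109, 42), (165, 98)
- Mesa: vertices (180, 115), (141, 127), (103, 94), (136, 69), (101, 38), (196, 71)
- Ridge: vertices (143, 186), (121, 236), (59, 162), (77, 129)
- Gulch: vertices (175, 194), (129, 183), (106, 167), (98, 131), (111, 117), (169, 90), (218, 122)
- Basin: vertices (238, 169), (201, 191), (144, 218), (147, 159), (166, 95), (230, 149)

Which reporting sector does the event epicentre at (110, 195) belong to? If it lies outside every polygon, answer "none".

Cast a ray rightward from (110, 195). For each polygon, the edges (by vertex number in listed order) whose endpoints lie on opposite sides of y = 195, where each meets that height, and whether that is right or left of the point:
Hollow: no edge straddles that height → 0 crossings.
Mesa: no edge straddles that height → 0 crossings.
Ridge: 1–2 at x≈139.0 (right), 2–3 at x≈86.6 (left) → 1 crossing.
Gulch: no edge straddles that height → 0 crossings.
Basin: 2–3 at x≈192.6 (right), 3–4 at x≈145.2 (right) → 2 crossings.
Only Ridge has an odd count, so the point is inside Ridge.

Ridge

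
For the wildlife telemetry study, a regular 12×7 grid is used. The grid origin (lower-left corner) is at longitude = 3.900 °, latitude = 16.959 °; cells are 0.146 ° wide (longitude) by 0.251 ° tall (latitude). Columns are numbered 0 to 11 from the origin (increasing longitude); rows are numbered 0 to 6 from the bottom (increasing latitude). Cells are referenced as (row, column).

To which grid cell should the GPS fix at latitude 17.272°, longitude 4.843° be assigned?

(1, 6)

Column index: ⌊(4.843 − 3.900) / 0.146⌋ = ⌊6.459⌋ = 6
Row offset from origin: ⌊(17.272 − 16.959) / 0.251⌋ = ⌊1.247⌋ = 1 → row 1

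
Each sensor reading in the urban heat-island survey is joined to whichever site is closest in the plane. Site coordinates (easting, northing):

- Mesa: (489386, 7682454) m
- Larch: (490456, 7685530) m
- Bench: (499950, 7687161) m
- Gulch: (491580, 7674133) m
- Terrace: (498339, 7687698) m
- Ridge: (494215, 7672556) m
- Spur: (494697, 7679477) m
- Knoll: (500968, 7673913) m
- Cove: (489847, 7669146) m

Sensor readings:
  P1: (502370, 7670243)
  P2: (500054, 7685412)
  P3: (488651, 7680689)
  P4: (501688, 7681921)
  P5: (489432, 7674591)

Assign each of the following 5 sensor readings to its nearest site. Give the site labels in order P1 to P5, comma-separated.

Knoll, Bench, Mesa, Bench, Gulch

P1 → Knoll (d²=15434504.00)
P2 → Bench (d²=3069817.00)
P3 → Mesa (d²=3655450.00)
P4 → Bench (d²=30478244.00)
P5 → Gulch (d²=4823668.00)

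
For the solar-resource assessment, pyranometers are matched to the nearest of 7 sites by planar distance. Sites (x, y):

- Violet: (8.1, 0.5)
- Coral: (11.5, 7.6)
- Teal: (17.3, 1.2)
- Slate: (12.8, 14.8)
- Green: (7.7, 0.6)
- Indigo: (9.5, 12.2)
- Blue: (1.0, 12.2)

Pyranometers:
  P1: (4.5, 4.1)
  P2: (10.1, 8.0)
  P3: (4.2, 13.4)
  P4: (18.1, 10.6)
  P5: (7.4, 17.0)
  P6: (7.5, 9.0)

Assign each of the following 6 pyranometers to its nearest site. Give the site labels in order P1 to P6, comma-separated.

Green, Coral, Blue, Slate, Indigo, Indigo

P1 → Green (d²=22.49)
P2 → Coral (d²=2.12)
P3 → Blue (d²=11.68)
P4 → Slate (d²=45.73)
P5 → Indigo (d²=27.45)
P6 → Indigo (d²=14.24)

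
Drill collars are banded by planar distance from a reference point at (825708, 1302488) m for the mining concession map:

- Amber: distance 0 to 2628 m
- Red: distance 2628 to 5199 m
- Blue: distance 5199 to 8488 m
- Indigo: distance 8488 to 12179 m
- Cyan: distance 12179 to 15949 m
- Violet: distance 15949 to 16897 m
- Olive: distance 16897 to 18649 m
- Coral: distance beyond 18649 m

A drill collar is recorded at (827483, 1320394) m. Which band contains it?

Olive

Distance = √((827483−825708)² + (1320394−1302488)²) = √(3150625.000 + 320624836.000) = 17993.762 m.
16897 ≤ 17993.762 < 18649 → Olive.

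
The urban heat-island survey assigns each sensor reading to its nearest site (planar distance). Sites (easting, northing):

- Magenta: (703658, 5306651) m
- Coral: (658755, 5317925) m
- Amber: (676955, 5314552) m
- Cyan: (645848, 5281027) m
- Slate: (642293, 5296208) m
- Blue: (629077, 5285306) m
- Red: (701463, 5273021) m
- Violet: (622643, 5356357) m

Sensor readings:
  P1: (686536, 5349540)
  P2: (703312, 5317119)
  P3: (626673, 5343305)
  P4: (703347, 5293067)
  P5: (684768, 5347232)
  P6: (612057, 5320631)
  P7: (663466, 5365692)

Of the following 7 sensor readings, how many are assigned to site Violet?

3

P1 → Amber
P2 → Magenta
P3 → Violet
P4 → Magenta
P5 → Amber
P6 → Violet
P7 → Violet
3 of the 7 go to Violet.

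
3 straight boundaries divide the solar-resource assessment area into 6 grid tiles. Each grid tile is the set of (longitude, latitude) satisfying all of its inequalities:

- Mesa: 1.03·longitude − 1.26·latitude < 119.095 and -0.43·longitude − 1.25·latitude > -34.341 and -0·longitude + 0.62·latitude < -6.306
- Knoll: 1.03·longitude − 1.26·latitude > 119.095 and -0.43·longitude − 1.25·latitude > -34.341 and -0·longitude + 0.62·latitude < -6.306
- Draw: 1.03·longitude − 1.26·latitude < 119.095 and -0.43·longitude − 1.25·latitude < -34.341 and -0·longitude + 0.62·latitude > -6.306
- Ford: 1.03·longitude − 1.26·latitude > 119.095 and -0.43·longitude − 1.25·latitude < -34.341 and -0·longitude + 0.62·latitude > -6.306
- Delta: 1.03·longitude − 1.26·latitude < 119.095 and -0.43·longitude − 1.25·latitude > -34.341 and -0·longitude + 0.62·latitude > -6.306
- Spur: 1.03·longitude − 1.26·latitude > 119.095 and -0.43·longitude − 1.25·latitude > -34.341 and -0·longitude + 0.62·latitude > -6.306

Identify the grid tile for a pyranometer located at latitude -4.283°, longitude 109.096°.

1.03·109.096 − 1.26·-4.283 = 117.765, which is < 119.095
-0.43·109.096 − 1.25·-4.283 = -41.558, which is < -34.341
-0·109.096 + 0.62·-4.283 = -2.655, which is > -6.306
This sign pattern matches Draw.

Draw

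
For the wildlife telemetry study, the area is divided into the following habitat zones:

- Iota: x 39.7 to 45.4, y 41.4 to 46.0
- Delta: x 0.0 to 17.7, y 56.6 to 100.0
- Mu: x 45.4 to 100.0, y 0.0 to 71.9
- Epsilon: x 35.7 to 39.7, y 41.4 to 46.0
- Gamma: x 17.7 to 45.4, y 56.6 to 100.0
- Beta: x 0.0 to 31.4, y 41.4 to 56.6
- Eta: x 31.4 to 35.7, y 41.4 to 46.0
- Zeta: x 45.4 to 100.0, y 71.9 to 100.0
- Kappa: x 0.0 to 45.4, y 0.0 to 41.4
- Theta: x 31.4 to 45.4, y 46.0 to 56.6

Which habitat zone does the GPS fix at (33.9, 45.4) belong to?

Eta

The point has x = 33.9 and y = 45.4.
Only Eta satisfies 31.4 ≤ x ≤ 35.7 and 41.4 ≤ y ≤ 46.0.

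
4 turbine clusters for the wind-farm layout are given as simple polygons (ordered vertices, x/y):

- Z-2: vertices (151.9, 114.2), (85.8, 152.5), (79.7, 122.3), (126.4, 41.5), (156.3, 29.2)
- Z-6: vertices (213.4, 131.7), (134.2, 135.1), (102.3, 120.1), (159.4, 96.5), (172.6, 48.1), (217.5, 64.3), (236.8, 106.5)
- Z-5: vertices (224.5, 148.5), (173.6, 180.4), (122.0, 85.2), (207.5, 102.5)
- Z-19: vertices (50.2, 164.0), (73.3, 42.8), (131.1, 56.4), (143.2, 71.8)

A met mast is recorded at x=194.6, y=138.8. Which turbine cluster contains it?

Cast a ray rightward from (194.6, 138.8). For each polygon, the edges (by vertex number in listed order) whose endpoints lie on opposite sides of y = 138.8, where each meets that height, and whether that is right or left of the point:
Z-2: 1–2 at x≈109.44 (left), 2–3 at x≈83.03 (left) → 0 crossings.
Z-6: no edge straddles that height → 0 crossings.
Z-5: 2–3 at x≈151.05 (left), 4–1 at x≈220.92 (right) → 1 crossing.
Z-19: 1–2 at x≈55.00 (left), 4–1 at x≈75.62 (left) → 0 crossings.
Only Z-5 has an odd count, so the point is inside Z-5.

Z-5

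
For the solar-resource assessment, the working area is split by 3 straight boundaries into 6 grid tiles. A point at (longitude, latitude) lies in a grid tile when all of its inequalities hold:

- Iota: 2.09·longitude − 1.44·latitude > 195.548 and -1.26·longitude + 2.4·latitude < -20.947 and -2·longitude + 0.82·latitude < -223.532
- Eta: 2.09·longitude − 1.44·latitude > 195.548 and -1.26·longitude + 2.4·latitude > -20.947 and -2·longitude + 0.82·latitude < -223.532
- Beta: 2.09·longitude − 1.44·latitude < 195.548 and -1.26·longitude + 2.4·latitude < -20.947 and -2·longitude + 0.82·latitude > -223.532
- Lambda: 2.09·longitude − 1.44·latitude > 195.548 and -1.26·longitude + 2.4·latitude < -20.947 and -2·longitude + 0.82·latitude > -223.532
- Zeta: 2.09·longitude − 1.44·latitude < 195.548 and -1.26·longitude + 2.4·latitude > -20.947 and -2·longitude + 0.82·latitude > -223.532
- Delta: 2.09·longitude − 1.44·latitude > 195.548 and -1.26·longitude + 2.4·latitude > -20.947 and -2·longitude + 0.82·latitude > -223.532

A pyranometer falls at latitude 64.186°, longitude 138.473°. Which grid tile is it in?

2.09·138.473 − 1.44·64.186 = 196.981, which is > 195.548
-1.26·138.473 + 2.4·64.186 = -20.430, which is > -20.947
-2·138.473 + 0.82·64.186 = -224.313, which is < -223.532
This sign pattern matches Eta.

Eta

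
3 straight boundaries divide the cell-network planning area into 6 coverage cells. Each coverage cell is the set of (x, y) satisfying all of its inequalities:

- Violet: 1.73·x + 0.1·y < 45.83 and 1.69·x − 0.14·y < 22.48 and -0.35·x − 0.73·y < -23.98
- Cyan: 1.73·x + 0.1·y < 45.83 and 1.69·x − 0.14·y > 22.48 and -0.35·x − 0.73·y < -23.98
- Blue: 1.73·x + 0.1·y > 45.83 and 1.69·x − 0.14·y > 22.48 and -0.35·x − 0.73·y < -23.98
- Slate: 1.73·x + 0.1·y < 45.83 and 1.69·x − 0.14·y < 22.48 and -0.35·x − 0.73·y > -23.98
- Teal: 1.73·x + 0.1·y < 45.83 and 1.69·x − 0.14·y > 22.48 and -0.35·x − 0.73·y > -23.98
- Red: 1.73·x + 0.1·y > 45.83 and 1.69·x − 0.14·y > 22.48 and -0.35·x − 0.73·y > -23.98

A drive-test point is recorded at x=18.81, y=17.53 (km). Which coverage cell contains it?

1.73·18.81 + 0.1·17.53 = 34.294, which is < 45.83
1.69·18.81 − 0.14·17.53 = 29.335, which is > 22.48
-0.35·18.81 − 0.73·17.53 = -19.380, which is > -23.98
This sign pattern matches Teal.

Teal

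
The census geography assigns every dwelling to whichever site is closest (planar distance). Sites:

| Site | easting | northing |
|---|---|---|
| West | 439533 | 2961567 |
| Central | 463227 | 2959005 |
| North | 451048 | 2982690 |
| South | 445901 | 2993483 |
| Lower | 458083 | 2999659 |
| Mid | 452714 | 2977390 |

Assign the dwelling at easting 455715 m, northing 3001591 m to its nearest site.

Squared distances to each site:
West: 1863777700.000; Central: 1869997540.000; North: 379028690.000; South: 162054260.000; Lower: 9340048.000; Mid: 594694402.000.
Minimum at Lower.

Lower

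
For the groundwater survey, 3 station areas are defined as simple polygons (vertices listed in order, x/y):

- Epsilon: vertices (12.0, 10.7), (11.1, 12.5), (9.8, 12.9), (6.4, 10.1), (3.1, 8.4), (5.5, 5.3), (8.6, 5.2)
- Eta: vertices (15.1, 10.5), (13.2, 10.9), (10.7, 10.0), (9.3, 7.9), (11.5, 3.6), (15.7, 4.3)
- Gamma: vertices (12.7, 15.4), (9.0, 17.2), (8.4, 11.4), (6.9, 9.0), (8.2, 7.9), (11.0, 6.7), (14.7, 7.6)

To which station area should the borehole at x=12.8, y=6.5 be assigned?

Cast a ray rightward from (12.8, 6.5). For each polygon, the edges (by vertex number in listed order) whose endpoints lie on opposite sides of y = 6.5, where each meets that height, and whether that is right or left of the point:
Epsilon: 5–6 at x≈4.57 (left), 7–1 at x≈9.40 (left) → 0 crossings.
Eta: 4–5 at x≈10.02 (left), 6–1 at x≈15.49 (right) → 1 crossing.
Gamma: no edge straddles that height → 0 crossings.
Only Eta has an odd count, so the point is inside Eta.

Eta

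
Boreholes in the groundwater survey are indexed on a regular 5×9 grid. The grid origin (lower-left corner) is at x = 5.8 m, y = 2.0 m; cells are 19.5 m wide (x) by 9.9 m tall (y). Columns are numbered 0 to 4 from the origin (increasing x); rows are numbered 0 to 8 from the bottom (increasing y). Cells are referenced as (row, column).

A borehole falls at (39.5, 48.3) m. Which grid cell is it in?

(4, 1)

Column index: ⌊(39.5 − 5.8) / 19.5⌋ = ⌊1.728⌋ = 1
Row offset from origin: ⌊(48.3 − 2.0) / 9.9⌋ = ⌊4.677⌋ = 4 → row 4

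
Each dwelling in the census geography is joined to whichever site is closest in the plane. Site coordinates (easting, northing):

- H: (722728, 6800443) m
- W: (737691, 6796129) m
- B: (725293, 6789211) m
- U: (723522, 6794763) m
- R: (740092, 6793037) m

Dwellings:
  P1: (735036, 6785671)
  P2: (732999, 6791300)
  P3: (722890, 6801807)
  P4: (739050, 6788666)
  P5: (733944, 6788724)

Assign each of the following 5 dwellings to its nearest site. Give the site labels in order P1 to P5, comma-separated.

P1 → R (d²=79821092.00)
P2 → W (d²=45334105.00)
P3 → H (d²=1886740.00)
P4 → R (d²=20191405.00)
P5 → R (d²=56399873.00)

R, W, H, R, R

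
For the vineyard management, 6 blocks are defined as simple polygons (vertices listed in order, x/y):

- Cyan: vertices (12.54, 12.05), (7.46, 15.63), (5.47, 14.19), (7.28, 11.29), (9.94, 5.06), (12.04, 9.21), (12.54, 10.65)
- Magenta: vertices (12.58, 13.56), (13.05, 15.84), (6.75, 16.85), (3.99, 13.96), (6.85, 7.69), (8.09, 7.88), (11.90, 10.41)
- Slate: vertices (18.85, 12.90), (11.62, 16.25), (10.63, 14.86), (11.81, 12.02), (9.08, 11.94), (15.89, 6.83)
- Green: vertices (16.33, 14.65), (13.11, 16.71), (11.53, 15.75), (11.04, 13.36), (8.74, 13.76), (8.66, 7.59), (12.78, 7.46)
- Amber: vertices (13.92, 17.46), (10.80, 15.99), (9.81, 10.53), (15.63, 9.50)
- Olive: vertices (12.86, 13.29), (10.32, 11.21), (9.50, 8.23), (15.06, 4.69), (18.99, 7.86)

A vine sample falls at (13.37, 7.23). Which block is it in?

Cast a ray rightward from (13.37, 7.23). For each polygon, the edges (by vertex number in listed order) whose endpoints lie on opposite sides of y = 7.23, where each meets that height, and whether that is right or left of the point:
Cyan: 4–5 at x≈9.013 (left), 5–6 at x≈11.038 (left) → 0 crossings.
Magenta: no edge straddles that height → 0 crossings.
Slate: 5–6 at x≈15.357 (right), 6–1 at x≈16.085 (right) → 2 crossings.
Green: no edge straddles that height → 0 crossings.
Amber: no edge straddles that height → 0 crossings.
Olive: 3–4 at x≈11.071 (left), 4–5 at x≈18.209 (right) → 1 crossing.
Only Olive has an odd count, so the point is inside Olive.

Olive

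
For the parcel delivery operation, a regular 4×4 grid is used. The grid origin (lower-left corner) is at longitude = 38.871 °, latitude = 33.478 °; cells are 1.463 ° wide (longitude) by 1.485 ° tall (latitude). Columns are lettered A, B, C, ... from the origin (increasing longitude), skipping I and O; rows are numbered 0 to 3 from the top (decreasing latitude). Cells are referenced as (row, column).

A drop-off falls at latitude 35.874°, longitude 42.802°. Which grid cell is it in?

(2, C)

Column index: ⌊(42.802 − 38.871) / 1.463⌋ = ⌊2.687⌋ = 2 → column C
Row offset from origin: ⌊(35.874 − 33.478) / 1.485⌋ = ⌊1.613⌋ = 1 → row 2 (counted from top)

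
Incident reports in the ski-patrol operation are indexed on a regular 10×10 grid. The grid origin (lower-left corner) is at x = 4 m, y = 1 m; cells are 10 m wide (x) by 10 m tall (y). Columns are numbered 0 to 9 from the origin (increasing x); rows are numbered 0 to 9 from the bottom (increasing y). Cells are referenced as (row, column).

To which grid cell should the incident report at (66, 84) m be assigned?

(8, 6)

Column index: ⌊(66 − 4) / 10⌋ = ⌊6.200⌋ = 6
Row offset from origin: ⌊(84 − 1) / 10⌋ = ⌊8.300⌋ = 8 → row 8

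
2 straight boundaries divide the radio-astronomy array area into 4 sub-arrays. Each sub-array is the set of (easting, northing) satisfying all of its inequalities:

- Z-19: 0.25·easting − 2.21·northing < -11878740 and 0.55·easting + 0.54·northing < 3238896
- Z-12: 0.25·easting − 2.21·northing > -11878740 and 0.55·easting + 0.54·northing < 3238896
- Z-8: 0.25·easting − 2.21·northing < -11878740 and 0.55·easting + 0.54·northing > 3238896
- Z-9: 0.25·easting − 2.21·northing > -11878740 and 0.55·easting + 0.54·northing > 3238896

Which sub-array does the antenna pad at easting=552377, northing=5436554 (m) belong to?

0.25·552377 − 2.21·5436554 = -11876690.090, which is > -11878740
0.55·552377 + 0.54·5436554 = 3239546.510, which is > 3238896
This sign pattern matches Z-9.

Z-9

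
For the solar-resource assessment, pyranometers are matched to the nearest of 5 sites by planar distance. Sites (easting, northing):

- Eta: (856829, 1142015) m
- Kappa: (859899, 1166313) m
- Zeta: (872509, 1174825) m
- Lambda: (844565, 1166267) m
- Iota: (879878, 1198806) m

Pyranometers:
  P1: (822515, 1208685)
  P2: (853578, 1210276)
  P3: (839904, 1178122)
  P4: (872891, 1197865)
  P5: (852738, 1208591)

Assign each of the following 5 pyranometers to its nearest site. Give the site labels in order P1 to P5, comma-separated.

P1 → Lambda (d²=2285489224.00)
P2 → Iota (d²=823250900.00)
P3 → Lambda (d²=162265946.00)
P4 → Iota (d²=49703650.00)
P5 → Iota (d²=832325825.00)

Lambda, Iota, Lambda, Iota, Iota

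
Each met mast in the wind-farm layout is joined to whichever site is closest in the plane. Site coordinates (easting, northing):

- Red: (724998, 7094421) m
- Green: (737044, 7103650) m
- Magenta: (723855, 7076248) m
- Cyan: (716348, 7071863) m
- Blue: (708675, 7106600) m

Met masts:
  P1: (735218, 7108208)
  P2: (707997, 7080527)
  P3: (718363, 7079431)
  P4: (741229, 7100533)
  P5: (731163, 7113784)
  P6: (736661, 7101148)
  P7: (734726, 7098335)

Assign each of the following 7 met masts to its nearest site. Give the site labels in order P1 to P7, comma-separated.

P1 → Green (d²=24109640.00)
P2 → Cyan (d²=144804097.00)
P3 → Magenta (d²=40293553.00)
P4 → Green (d²=27229914.00)
P5 → Green (d²=137284117.00)
P6 → Green (d²=6406693.00)
P7 → Green (d²=33622349.00)

Green, Cyan, Magenta, Green, Green, Green, Green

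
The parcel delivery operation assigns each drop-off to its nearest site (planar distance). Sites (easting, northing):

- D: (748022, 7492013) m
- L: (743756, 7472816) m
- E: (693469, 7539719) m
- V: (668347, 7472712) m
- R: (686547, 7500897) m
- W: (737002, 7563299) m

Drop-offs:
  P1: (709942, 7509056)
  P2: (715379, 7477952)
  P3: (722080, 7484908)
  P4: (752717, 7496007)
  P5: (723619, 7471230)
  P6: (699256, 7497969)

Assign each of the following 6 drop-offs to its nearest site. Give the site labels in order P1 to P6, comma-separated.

P1 → R (d²=613895306.00)
P2 → L (d²=831632625.00)
P3 → L (d²=616065440.00)
P4 → D (d²=37995061.00)
P5 → L (d²=408014165.00)
P6 → R (d²=170091865.00)

R, L, L, D, L, R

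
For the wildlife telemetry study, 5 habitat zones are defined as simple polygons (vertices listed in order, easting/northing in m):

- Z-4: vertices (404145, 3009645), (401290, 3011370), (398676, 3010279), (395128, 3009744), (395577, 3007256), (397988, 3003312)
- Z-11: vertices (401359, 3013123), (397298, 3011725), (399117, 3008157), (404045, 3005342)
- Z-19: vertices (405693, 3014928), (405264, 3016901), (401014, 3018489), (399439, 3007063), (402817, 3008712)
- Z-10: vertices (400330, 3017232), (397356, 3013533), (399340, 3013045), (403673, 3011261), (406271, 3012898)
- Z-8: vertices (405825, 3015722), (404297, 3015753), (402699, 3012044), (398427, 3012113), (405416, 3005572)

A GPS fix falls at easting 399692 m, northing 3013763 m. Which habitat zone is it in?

Cast a ray rightward from (399692, 3013763). For each polygon, the edges (by vertex number in listed order) whose endpoints lie on opposite sides of northing = 3013763, where each meets that height, and whether that is right or left of the point:
Z-4: no edge straddles that height → 0 crossings.
Z-11: no edge straddles that height → 0 crossings.
Z-19: 3–4 at easting≈400362.6 (right), 5–1 at easting≈405154.0 (right) → 2 crossings.
Z-10: 1–2 at easting≈397540.9 (left), 5–1 at easting≈405085.3 (right) → 1 crossing.
Z-8: 2–3 at easting≈403439.6 (right), 5–1 at easting≈405746.1 (right) → 2 crossings.
Only Z-10 has an odd count, so the point is inside Z-10.

Z-10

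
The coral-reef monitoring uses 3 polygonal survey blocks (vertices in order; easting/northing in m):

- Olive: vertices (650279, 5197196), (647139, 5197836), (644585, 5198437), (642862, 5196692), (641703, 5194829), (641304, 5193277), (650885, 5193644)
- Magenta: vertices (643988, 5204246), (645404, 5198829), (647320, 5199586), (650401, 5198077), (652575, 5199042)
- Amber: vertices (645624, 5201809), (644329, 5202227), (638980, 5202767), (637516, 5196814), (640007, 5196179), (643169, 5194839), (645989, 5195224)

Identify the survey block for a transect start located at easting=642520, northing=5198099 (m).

Cast a ray rightward from (642520, 5198099). For each polygon, the edges (by vertex number in listed order) whose endpoints lie on opposite sides of northing = 5198099, where each meets that height, and whether that is right or left of the point:
Olive: 2–3 at easting≈646021.4 (right), 3–4 at easting≈644251.3 (right) → 2 crossings.
Magenta: 3–4 at easting≈650356.1 (right), 4–5 at easting≈650450.6 (right) → 2 crossings.
Amber: 3–4 at easting≈637832.0 (left), 7–1 at easting≈645829.6 (right) → 1 crossing.
Only Amber has an odd count, so the point is inside Amber.

Amber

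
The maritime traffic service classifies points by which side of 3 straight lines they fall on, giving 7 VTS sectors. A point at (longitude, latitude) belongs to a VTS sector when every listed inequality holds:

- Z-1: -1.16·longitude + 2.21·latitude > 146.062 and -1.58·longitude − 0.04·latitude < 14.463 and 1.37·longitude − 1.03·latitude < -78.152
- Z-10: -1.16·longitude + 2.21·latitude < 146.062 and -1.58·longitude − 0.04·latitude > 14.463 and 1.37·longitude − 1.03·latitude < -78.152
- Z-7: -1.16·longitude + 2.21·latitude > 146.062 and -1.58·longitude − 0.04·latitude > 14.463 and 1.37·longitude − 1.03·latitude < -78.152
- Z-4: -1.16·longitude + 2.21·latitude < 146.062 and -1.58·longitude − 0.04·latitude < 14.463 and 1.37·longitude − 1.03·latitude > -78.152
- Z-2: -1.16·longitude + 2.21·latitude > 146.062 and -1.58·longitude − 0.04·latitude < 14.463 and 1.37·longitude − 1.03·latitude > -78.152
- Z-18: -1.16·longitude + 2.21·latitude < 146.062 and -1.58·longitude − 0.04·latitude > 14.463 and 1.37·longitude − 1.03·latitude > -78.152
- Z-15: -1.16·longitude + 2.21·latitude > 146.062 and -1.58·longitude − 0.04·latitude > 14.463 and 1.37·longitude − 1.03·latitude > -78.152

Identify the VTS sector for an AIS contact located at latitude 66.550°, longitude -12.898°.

-1.16·-12.898 + 2.21·66.550 = 162.037, which is > 146.062
-1.58·-12.898 − 0.04·66.550 = 17.717, which is > 14.463
1.37·-12.898 − 1.03·66.550 = -86.217, which is < -78.152
This sign pattern matches Z-7.

Z-7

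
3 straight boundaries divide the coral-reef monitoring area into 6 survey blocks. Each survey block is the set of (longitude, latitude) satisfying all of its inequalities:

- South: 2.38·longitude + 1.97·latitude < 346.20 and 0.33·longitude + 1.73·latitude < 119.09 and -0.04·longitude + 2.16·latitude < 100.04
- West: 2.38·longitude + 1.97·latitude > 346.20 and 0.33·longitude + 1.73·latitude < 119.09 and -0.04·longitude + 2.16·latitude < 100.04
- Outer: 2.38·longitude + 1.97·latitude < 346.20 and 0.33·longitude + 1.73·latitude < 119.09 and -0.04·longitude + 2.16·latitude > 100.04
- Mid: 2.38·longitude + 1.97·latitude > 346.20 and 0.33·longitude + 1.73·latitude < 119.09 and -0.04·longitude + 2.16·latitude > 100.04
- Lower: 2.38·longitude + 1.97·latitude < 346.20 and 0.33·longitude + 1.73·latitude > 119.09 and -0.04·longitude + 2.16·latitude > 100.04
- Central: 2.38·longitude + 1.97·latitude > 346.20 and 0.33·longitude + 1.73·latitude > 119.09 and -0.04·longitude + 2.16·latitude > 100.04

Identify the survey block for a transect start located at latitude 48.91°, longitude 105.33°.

2.38·105.33 + 1.97·48.91 = 347.038, which is > 346.20
0.33·105.33 + 1.73·48.91 = 119.373, which is > 119.09
-0.04·105.33 + 2.16·48.91 = 101.432, which is > 100.04
This sign pattern matches Central.

Central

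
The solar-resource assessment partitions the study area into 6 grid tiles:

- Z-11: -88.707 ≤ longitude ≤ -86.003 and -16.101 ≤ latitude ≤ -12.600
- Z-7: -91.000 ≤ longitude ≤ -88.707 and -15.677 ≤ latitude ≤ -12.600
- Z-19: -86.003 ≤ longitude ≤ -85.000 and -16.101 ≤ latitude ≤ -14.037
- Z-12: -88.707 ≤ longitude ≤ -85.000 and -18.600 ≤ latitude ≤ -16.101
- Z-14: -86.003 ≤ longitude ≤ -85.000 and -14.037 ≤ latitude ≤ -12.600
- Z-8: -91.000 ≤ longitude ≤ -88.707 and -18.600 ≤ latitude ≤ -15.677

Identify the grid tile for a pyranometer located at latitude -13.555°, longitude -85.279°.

Z-14

The point has longitude = -85.279 and latitude = -13.555.
Only Z-14 satisfies -86.003 ≤ longitude ≤ -85.000 and -14.037 ≤ latitude ≤ -12.600.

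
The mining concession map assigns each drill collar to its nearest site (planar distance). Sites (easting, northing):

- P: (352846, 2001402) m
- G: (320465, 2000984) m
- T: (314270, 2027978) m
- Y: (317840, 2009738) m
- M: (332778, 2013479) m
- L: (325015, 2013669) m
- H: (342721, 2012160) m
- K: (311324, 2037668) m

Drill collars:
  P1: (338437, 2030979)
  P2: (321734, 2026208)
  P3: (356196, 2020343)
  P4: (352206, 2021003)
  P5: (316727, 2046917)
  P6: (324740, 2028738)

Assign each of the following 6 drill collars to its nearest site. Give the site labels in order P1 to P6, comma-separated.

P1 → M (d²=338274281.00)
P2 → T (d²=58844196.00)
P3 → H (d²=248537114.00)
P4 → H (d²=168163874.00)
P5 → K (d²=114736410.00)
P6 → T (d²=110198500.00)

M, T, H, H, K, T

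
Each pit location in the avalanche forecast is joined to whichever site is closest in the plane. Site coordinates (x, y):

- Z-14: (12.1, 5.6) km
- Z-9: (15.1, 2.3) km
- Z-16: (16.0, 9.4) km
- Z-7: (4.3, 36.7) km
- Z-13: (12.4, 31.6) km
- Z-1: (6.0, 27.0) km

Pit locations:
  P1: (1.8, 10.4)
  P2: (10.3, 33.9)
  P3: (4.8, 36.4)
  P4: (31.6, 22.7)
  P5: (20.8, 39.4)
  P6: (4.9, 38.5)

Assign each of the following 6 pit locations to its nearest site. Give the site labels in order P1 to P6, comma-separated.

P1 → Z-14 (d²=129.13)
P2 → Z-13 (d²=9.70)
P3 → Z-7 (d²=0.34)
P4 → Z-16 (d²=420.25)
P5 → Z-13 (d²=131.40)
P6 → Z-7 (d²=3.60)

Z-14, Z-13, Z-7, Z-16, Z-13, Z-7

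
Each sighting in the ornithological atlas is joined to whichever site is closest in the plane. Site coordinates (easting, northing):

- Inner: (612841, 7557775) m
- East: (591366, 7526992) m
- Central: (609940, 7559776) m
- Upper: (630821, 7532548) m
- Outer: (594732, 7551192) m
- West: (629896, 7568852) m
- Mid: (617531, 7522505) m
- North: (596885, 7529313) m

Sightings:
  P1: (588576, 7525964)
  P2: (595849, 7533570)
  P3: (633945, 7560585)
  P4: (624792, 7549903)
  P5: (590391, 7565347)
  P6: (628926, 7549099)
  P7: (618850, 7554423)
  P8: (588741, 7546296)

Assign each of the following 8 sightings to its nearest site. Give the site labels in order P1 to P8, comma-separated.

East, North, West, Inner, Outer, Upper, Inner, Outer

P1 → East (d²=8840884.00)
P2 → North (d²=19195345.00)
P3 → West (d²=84737690.00)
P4 → Inner (d²=204794785.00)
P5 → Outer (d²=219208306.00)
P6 → Upper (d²=277526626.00)
P7 → Inner (d²=47343985.00)
P8 → Outer (d²=59862897.00)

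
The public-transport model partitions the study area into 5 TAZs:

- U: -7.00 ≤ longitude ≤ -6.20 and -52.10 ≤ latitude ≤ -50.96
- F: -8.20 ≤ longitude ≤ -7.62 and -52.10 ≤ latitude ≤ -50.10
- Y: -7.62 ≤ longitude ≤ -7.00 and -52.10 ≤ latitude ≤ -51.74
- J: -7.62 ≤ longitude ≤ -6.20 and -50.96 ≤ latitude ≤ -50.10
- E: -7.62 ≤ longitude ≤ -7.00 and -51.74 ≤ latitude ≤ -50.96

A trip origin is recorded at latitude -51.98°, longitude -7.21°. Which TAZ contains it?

Y

The point has longitude = -7.21 and latitude = -51.98.
Only Y satisfies -7.62 ≤ longitude ≤ -7.00 and -52.10 ≤ latitude ≤ -51.74.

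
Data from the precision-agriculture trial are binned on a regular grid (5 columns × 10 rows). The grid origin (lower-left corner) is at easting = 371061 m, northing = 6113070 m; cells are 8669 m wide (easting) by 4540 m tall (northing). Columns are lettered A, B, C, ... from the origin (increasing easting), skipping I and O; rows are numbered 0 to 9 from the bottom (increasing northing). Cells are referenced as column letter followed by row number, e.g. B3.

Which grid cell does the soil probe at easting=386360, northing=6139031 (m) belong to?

Column index: ⌊(386360 − 371061) / 8669⌋ = ⌊1.765⌋ = 1 → column B
Row offset from origin: ⌊(6139031 − 6113070) / 4540⌋ = ⌊5.718⌋ = 5 → row 5

B5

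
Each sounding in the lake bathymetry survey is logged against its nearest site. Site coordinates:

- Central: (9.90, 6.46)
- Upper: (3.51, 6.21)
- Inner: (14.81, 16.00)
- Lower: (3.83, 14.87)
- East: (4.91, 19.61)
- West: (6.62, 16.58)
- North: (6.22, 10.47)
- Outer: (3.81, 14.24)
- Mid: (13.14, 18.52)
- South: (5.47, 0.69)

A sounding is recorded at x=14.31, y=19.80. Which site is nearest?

Mid

Squared distances to each site:
Central: 197.404; Upper: 301.328; Inner: 14.690; Lower: 134.135; East: 88.396; West: 69.505; North: 152.497; Outer: 141.164; Mid: 3.007; South: 443.338.
Minimum at Mid.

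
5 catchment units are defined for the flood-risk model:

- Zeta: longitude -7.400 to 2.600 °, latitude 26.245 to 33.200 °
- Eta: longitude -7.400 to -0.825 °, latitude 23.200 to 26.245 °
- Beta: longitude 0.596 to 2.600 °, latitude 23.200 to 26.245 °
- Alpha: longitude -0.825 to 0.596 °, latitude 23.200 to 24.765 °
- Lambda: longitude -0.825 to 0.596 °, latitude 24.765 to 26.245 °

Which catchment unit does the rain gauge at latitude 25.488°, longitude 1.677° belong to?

The point has longitude = 1.677 and latitude = 25.488.
Only Beta satisfies 0.596 ≤ longitude ≤ 2.600 and 23.200 ≤ latitude ≤ 26.245.

Beta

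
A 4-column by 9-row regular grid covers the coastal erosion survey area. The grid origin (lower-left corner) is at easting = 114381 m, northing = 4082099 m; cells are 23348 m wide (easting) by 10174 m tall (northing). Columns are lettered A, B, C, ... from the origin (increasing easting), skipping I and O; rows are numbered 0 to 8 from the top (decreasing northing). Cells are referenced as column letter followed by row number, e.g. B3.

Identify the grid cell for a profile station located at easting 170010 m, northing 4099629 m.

C7

Column index: ⌊(170010 − 114381) / 23348⌋ = ⌊2.383⌋ = 2 → column C
Row offset from origin: ⌊(4099629 − 4082099) / 10174⌋ = ⌊1.723⌋ = 1 → row 7 (counted from top)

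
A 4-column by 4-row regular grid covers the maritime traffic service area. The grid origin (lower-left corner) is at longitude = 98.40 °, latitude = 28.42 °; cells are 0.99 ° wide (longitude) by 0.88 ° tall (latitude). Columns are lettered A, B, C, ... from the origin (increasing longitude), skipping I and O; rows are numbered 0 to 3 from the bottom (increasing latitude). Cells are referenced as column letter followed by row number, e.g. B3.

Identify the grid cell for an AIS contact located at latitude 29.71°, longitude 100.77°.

C1

Column index: ⌊(100.77 − 98.40) / 0.99⌋ = ⌊2.394⌋ = 2 → column C
Row offset from origin: ⌊(29.71 − 28.42) / 0.88⌋ = ⌊1.466⌋ = 1 → row 1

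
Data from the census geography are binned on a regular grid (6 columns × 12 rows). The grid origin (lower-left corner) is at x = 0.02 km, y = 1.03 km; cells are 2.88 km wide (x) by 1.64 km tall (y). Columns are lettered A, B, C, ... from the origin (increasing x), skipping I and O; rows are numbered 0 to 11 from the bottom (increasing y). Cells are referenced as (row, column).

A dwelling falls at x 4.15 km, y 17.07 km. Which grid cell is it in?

Column index: ⌊(4.15 − 0.02) / 2.88⌋ = ⌊1.434⌋ = 1 → column B
Row offset from origin: ⌊(17.07 − 1.03) / 1.64⌋ = ⌊9.780⌋ = 9 → row 9

(9, B)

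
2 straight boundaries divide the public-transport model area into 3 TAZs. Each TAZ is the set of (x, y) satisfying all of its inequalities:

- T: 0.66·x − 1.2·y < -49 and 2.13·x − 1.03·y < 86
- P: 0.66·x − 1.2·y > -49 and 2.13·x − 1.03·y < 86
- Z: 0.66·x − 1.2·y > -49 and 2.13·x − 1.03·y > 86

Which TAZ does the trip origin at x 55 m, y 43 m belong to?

0.66·55 − 1.2·43 = -15.300, which is > -49
2.13·55 − 1.03·43 = 72.860, which is < 86
This sign pattern matches P.

P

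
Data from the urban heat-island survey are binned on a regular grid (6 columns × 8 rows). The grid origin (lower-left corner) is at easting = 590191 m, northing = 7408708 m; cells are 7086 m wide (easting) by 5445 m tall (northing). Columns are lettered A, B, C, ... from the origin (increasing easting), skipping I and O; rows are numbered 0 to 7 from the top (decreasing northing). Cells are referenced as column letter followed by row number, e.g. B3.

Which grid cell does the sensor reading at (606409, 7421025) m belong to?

C5

Column index: ⌊(606409 − 590191) / 7086⌋ = ⌊2.289⌋ = 2 → column C
Row offset from origin: ⌊(7421025 − 7408708) / 5445⌋ = ⌊2.262⌋ = 2 → row 5 (counted from top)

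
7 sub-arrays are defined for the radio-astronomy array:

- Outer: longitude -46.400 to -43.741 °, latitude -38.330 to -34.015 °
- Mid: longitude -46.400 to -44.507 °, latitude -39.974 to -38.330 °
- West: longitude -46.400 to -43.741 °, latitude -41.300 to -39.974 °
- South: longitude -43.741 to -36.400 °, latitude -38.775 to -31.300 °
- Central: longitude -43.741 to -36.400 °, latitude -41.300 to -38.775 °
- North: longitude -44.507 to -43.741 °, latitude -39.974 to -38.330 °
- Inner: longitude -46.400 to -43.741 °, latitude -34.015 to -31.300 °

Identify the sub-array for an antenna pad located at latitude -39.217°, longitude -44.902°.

Mid

The point has longitude = -44.902 and latitude = -39.217.
Only Mid satisfies -46.400 ≤ longitude ≤ -44.507 and -39.974 ≤ latitude ≤ -38.330.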